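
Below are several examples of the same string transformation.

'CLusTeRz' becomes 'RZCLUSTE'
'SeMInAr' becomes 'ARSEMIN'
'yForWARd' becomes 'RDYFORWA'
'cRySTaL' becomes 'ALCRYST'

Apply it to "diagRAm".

In each case the input is transformed by: move the last 2 characters to the front (rotate right by 2), then convert every letter to uppercase.
"diagRAm" → "AMDIAGR".
(Check on "yForWARd": → "RdyForWA" → "RDYFORWA" ✓)

AMDIAGR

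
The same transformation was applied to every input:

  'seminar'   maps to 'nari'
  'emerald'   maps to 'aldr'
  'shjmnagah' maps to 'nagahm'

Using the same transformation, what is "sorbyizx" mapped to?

yizxb

The transformation: delete the first 3 characters, then move the first character to the end.
On "sorbyizx" that produces "yizxb".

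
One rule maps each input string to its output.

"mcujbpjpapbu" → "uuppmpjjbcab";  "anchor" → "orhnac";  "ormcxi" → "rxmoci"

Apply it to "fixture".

Looking at the pairs, the operation is to sort the characters into reverse alphabetical order, then swap each adjacent pair of characters (1↔2, 3↔4, ...).
Starting from "fixture": after the first operation, "xutrife"; after the second, "uxrtfie".

uxrtfie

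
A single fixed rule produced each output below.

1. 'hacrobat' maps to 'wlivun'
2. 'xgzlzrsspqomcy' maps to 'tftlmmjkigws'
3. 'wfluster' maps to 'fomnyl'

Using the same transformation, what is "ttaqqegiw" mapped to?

Looking at the pairs, the operation is to delete the first 2 characters, then shift every letter 6 places backward in the alphabet (wrapping around).
On "ttaqqegiw": the first step gives "aqqegiw", and the second then gives "ukkyacq".

ukkyacq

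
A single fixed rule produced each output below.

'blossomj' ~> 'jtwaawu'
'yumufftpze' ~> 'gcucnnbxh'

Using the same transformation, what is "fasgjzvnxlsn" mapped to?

The pattern: delete the last character, then shift every letter 8 places forward in the alphabet (wrapping around).
Applying both steps to "fasgjzvnxlsn": "fasgjzvnxls", then "niaorhdvfta".

niaorhdvfta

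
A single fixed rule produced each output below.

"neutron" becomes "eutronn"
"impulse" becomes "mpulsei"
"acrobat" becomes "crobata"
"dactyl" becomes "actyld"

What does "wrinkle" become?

rinklew

The rule is to move the first character to the end.
On "wrinkle" that produces "rinklew".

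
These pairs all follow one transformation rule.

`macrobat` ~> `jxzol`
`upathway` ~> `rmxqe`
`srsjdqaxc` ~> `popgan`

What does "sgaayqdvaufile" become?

The transformation: shift every letter 3 places backward in the alphabet (wrapping around), then delete the last 3 characters.
For "sgaayqdvaufile" the result is "pdxxvnasxrc".

pdxxvnasxrc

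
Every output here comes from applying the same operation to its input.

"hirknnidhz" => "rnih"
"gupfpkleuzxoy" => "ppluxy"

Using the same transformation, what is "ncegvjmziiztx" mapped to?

In each case the input is transformed by: delete the first character, then keep every other character starting from the second (positions 2nd, 4th, 6th, ...).
Working it through for "ncegvjmziiztx": intermediate "cegvjmziiztx", final "evmizx".

evmizx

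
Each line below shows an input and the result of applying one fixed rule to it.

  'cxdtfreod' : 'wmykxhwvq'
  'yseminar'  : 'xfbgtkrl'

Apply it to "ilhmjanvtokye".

In each case the input is transformed by: move the first 2 characters to the end (rotate left by 2), then shift every letter 7 places backward in the alphabet (wrapping around).
Working it through for "ilhmjanvtokye": intermediate "hmjanvtokyeil", final "afctgomhdrxbe".

afctgomhdrxbe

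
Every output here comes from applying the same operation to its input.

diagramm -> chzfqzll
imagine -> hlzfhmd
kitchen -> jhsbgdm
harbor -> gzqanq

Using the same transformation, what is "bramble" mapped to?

aqzlakd

Looking at the pairs, the operation is to shift every letter 1 place backward in the alphabet (wrapping around).
Applying that to "bramble" gives "aqzlakd".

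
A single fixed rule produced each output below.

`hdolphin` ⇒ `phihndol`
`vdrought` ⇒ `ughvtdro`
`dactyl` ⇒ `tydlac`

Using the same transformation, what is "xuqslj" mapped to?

slxjuq

The transformation: swap the first and last characters, then swap the front and back halves of the string.
On "xuqslj": the first step gives "juqslx", and the second then gives "slxjuq".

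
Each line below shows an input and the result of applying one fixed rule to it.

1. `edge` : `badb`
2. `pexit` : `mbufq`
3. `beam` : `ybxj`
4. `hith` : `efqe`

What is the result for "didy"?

The pattern: shift every letter 3 places backward in the alphabet (wrapping around).
"didy" → "afav".

afav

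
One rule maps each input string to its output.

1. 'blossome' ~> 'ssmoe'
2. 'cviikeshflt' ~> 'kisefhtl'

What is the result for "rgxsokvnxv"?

osvkxnv

The transformation: delete the first 3 characters, then swap each adjacent pair of characters (1↔2, 3↔4, ...).
On "rgxsokvnxv": the first step gives "sokvnxv", and the second then gives "osvkxnv".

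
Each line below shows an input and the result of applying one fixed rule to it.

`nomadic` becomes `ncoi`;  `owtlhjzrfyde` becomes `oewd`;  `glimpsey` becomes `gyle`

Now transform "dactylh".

The rule is to take characters alternately from the front and the back (1st, last, 2nd, 2nd-last, ...), then keep only the first 4 characters.
Applying both steps to "dactylh": "dhalcyt", then "dhal".
(Check on "glimpsey": → "gyleismp" → "gyle" ✓)

dhal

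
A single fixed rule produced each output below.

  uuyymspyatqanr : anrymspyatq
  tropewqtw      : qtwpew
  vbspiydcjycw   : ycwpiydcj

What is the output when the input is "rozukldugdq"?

gdqukldu

What's happening: delete the first 3 characters, then move the last 3 characters to the front (rotate right by 3).
Starting from "rozukldugdq": after the first operation, "ukldugdq"; after the second, "gdqukldu".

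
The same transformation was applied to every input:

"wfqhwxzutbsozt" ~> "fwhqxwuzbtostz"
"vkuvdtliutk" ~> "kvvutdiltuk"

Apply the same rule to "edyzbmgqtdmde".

dezymbqgdtdme

The rule is to swap each adjacent pair of characters (1↔2, 3↔4, ...).
"edyzbmgqtdmde" → "dezymbqgdtdme".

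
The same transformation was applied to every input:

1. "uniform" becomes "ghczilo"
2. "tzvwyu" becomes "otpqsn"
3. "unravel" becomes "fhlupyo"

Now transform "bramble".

ylugvfv

The pattern: swap the first and last characters, then shift every letter 6 places backward in the alphabet (wrapping around).
Working it through for "bramble": intermediate "eramblb", final "ylugvfv".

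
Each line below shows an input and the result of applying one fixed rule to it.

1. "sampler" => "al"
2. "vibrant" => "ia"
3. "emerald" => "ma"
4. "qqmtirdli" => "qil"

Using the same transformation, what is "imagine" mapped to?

mi

The rule is to keep one character in every 3, starting at position 2 (positions 2nd, 5th, 8th, ...).
"imagine" → "mi".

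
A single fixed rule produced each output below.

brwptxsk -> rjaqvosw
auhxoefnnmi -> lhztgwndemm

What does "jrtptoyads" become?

In each case the input is transformed by: move the last 2 characters to the front (rotate right by 2), then shift every letter 1 place backward in the alphabet (wrapping around).
Starting from "jrtptoyads": after the first operation, "dsjrtptoya"; after the second, "criqsosnxz".
(Check on "auhxoefnnmi": → "miauhxoefnn" → "lhztgwndemm" ✓)

criqsosnxz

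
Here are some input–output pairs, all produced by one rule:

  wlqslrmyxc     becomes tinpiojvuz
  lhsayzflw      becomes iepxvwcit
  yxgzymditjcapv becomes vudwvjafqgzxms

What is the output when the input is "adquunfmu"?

xanrrkcjr

What's happening: shift every letter 3 places backward in the alphabet (wrapping around).
For "adquunfmu" the result is "xanrrkcjr".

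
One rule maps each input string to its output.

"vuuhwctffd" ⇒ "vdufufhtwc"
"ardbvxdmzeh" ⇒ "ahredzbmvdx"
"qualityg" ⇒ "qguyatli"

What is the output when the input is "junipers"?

jsurneip

Looking at the pairs, the operation is to take characters alternately from the front and the back (1st, last, 2nd, 2nd-last, ...).
For "junipers" the result is "jsurneip".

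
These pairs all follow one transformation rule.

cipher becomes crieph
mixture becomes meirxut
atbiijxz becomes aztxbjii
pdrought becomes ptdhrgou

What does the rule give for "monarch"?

mhocnra

The pattern: take characters alternately from the front and the back (1st, last, 2nd, 2nd-last, ...).
For "monarch" the result is "mhocnra".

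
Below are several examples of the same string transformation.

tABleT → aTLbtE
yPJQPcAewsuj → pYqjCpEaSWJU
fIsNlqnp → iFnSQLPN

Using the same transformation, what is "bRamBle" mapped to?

Rule — flip the case of every letter, then swap each adjacent pair of characters (1↔2, 3↔4, ...).
For "bRamBle", step one produces "BrAMbLE"; step two turns that into "rBMALbE".

rBMALbE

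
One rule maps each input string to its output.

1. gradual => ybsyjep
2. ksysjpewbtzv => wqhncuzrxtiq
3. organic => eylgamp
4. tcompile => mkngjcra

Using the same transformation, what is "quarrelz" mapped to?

yppcjxos

Each output is the input with this applied: shift every letter 2 places backward in the alphabet (wrapping around), then move the first 2 characters to the end (rotate left by 2).
"quarrelz" → "osyppcjx" → "yppcjxos".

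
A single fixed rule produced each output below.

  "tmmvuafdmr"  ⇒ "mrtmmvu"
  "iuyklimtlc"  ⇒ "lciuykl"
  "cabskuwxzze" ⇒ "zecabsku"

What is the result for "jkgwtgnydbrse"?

The rule is to move the last 2 characters to the front (rotate right by 2), then delete the last 3 characters.
"jkgwtgnydbrse" → "sejkgwtgny".

sejkgwtgny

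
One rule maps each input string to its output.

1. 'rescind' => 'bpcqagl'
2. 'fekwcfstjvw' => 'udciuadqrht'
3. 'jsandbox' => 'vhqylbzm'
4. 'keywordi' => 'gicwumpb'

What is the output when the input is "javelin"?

What's happening: move the last character to the front, then shift every letter 2 places backward in the alphabet (wrapping around).
Working it through for "javelin": intermediate "njaveli", final "lhytcjg".

lhytcjg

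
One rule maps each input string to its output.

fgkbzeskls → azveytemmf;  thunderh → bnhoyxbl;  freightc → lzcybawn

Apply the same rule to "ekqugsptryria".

eyokmanjslclu

Each output is the input with this applied: swap each adjacent pair of characters (1↔2, 3↔4, ...), then shift every letter 6 places backward in the alphabet (wrapping around).
Working it through for "ekqugsptryria": intermediate "keuqsgtpyrira", final "eyokmanjslclu".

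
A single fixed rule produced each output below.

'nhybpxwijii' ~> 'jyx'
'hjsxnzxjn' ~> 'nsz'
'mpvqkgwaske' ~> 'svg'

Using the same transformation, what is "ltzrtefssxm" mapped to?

What's happening: keep one character in every 3, starting at position 3 (positions 3rd, 6th, 9th, ...), then move the last character to the front.
Working it through for "ltzrtefssxm": intermediate "zes", final "sze".

sze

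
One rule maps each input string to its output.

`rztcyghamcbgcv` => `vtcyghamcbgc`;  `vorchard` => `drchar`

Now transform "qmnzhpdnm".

The pattern: delete the first 2 characters, then move the last character to the front.
Applying both steps to "qmnzhpdnm": "nzhpdnm", then "mnzhpdn".

mnzhpdn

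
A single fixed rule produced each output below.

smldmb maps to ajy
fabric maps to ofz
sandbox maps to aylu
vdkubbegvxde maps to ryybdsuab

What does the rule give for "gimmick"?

The rule is to shift every letter 3 places backward in the alphabet (wrapping around), then delete the first 3 characters.
Applying both steps to "gimmick": "dfjjfzh", then "jfzh".

jfzh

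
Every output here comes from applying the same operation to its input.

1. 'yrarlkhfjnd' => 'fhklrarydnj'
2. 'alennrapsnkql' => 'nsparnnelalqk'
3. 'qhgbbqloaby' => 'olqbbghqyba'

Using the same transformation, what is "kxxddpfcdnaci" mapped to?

ndcfpddxxkica

The transformation: reverse the string, then move the first 3 characters to the end (rotate left by 3).
Doing the same to "kxxddpfcdnaci": "ndcfpddxxkica".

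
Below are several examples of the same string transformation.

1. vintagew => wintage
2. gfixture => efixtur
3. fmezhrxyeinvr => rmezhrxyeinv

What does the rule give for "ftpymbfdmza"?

In each case the input is transformed by: delete the first character, then move the last character to the front.
Working it through for "ftpymbfdmza": intermediate "tpymbfdmza", final "atpymbfdmz".
(Check on "vintagew": → "intagew" → "wintage" ✓)

atpymbfdmz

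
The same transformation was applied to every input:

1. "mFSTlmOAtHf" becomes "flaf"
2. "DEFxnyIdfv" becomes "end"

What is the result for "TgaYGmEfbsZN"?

ggfz

The rule is to keep one character in every 3, starting at position 2 (positions 2nd, 5th, 8th, ...), then convert every letter to lowercase.
Starting from "TgaYGmEfbsZN": after the first operation, "gGfZ"; after the second, "ggfz".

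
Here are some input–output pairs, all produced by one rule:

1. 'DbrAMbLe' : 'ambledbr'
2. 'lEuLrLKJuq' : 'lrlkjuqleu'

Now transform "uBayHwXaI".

yhwxaiuba

The transformation: move the first 3 characters to the end (rotate left by 3), then convert every letter to lowercase.
Applying both steps to "uBayHwXaI": "yHwXaIuBa", then "yhwxaiuba".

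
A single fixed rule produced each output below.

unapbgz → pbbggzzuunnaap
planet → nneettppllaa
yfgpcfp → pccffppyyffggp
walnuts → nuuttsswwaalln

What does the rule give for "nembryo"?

brryyoonneemmb

What's happening: double every character, then swap the front and back halves of the string.
Working it through for "nembryo": intermediate "nneemmbbrryyoo", final "brryyoonneemmb".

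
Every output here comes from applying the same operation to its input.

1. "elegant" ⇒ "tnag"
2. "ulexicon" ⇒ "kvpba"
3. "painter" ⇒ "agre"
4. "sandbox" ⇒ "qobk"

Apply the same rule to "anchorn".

The transformation: shift every letter 13 places forward in the alphabet (wrapping around) — i.e. ROT13, then delete the first 3 characters.
Starting from "anchorn": after the first operation, "napubea"; after the second, "ubea".

ubea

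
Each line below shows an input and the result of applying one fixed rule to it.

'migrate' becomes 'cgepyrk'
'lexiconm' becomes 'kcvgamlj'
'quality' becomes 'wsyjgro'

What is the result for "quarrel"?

jsyppco

The rule is to shift every letter 2 places backward in the alphabet (wrapping around), then swap the first and last characters.
On "quarrel": the first step gives "osyppcj", and the second then gives "jsyppco".
(Check on "quality": → "osyjgrw" → "wsyjgro" ✓)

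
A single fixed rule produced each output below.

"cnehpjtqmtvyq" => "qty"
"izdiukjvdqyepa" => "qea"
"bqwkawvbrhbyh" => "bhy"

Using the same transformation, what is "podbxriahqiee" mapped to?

The pattern: keep every other character starting from the second (positions 2nd, 4th, 6th, ...), then keep only the last 3 characters.
Working it through for "podbxriahqiee": intermediate "obraqe", final "aqe".

aqe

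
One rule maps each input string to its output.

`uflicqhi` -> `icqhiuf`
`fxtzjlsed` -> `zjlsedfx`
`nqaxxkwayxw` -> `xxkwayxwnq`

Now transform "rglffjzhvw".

What's happening: move the first 2 characters to the end (rotate left by 2), then delete the first character.
For "rglffjzhvw", step one produces "lffjzhvwrg"; step two turns that into "ffjzhvwrg".
(Check on "nqaxxkwayxw": → "axxkwayxwnq" → "xxkwayxwnq" ✓)

ffjzhvwrg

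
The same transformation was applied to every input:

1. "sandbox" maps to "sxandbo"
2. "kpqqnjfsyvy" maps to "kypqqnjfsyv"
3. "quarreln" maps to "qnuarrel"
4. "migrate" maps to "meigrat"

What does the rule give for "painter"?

Looking at the pairs, the operation is to swap the first and last characters, then move the last character to the front.
Working it through for "painter": intermediate "raintep", final "prainte".

prainte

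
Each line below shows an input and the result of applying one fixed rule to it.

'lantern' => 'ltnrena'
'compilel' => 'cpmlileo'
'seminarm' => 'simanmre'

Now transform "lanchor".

lcnohra

In each case the input is transformed by: swap each adjacent pair of characters (1↔2, 3↔4, ...), then move the first character to the end.
"lanchor" → "alcnohr" → "lcnohra".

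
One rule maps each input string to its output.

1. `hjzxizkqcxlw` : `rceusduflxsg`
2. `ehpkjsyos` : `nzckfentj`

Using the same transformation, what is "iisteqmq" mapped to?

Each output is the input with this applied: shift every letter 5 places backward in the alphabet (wrapping around), then move the last character to the front.
On "iisteqmq": the first step gives "ddnozlhl", and the second then gives "lddnozlh".
(Check on "ehpkjsyos": → "zckfentjn" → "nzckfentj" ✓)

lddnozlh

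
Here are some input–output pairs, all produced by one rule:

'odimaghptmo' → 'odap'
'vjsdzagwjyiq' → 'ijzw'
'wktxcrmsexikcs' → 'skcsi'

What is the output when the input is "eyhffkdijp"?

What's happening: keep one character in every 3, starting at position 2 (positions 2nd, 5th, 8th, ...), then move the last character to the front.
Applying both steps to "eyhffkdijp": "yfi", then "iyf".

iyf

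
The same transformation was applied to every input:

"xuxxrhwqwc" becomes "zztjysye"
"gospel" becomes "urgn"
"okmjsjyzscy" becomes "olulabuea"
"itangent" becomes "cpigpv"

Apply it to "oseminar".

The transformation: shift every letter 2 places forward in the alphabet (wrapping around), then delete the first 2 characters.
For "oseminar", step one produces "qugokpct"; step two turns that into "gokpct".

gokpct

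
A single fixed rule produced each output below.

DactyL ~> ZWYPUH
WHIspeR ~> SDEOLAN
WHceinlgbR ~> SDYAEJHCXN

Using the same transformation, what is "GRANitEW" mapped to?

CNWJEPAS

Looking at the pairs, the operation is to shift every letter 4 places backward in the alphabet (wrapping around), then convert every letter to uppercase.
Working it through for "GRANitEW": intermediate "CNWJepAS", final "CNWJEPAS".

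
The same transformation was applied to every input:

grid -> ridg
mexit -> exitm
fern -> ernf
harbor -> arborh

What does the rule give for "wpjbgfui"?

pjbgfuiw

The pattern: move the first character to the end.
Applying that to "wpjbgfui" gives "pjbgfuiw".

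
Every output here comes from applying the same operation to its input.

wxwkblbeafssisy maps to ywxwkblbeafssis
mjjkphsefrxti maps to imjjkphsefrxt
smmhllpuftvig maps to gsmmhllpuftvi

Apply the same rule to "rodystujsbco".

The rule is to move the last character to the front.
For "rodystujsbco" the result is "orodystujsbc".

orodystujsbc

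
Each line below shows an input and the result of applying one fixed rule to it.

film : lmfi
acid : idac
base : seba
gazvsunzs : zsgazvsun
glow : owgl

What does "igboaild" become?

In each case the input is transformed by: move the last 2 characters to the front (rotate right by 2).
For "igboaild" the result is "ldigboai".

ldigboai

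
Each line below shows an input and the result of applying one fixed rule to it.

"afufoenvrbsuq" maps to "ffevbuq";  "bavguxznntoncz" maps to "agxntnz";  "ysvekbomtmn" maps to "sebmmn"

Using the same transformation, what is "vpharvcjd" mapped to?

pavjd

What's happening: swap each adjacent pair of characters (1↔2, 3↔4, ...), then keep every other character starting from the first (positions 1st, 3rd, 5th, ...).
On "vpharvcjd": the first step gives "pvahvrjcd", and the second then gives "pavjd".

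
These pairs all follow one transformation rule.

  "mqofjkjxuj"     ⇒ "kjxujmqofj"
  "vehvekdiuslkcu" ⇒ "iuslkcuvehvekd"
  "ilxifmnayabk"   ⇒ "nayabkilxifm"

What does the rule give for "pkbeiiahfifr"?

The transformation: swap the front and back halves of the string.
Applying that to "pkbeiiahfifr" gives "ahfifrpkbeii".

ahfifrpkbeii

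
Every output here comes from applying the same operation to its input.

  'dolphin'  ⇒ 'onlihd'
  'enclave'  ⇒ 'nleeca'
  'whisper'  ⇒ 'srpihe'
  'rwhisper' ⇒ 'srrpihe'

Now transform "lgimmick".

mlkiigc

The pattern: sort the characters into reverse alphabetical order, then delete the first character.
So "lgimmick" becomes "mlkiigc".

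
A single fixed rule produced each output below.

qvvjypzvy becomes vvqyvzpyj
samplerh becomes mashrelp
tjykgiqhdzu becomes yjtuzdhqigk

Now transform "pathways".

tapsyawh

The transformation: move the first 3 characters to the end (rotate left by 3), then reverse the string.
Starting from "pathways": after the first operation, "hwayspat"; after the second, "tapsyawh".
(Check on "samplerh": → "plerhsam" → "mashrelp" ✓)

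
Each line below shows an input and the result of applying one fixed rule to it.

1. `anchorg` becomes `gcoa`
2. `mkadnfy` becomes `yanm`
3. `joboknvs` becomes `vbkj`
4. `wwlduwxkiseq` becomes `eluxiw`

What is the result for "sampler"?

rmls

Looking at the pairs, the operation is to keep every other character starting from the first (positions 1st, 3rd, 5th, ...), then swap the first and last characters.
Applying both steps to "sampler": "smlr", then "rmls".
(Check on "anchorg": → "acog" → "gcoa" ✓)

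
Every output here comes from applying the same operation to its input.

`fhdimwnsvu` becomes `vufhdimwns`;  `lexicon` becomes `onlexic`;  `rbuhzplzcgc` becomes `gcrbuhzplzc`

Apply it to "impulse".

The transformation: move the last 2 characters to the front (rotate right by 2).
Applying that to "impulse" gives "seimpul".

seimpul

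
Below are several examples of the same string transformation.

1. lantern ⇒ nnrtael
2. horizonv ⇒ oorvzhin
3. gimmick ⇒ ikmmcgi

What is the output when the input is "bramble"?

elmrabb

Each output is the input with this applied: sort the characters into alphabetical order, then move the first 3 characters to the end (rotate left by 3).
So "bramble" becomes "elmrabb".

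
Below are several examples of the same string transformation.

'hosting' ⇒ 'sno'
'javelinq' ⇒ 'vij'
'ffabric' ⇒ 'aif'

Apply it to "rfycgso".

ysf

The pattern: move the first 2 characters to the end (rotate left by 2), then keep one character in every 3, starting at position 1 (positions 1st, 4th, 7th, ...).
Working it through for "rfycgso": intermediate "ycgsorf", final "ysf".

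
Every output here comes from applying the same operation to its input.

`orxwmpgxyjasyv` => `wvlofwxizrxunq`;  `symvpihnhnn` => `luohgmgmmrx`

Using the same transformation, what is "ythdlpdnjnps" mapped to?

gckocmimorxs

Each output is the input with this applied: move the first 2 characters to the end (rotate left by 2), then shift every letter 1 place backward in the alphabet (wrapping around).
So "ythdlpdnjnps" becomes "gckocmimorxs".
(Check on "symvpihnhnn": → "mvpihnhnnsy" → "luohgmgmmrx" ✓)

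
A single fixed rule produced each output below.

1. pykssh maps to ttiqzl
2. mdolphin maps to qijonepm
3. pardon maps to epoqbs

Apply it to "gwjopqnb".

qrochxkp

In each case the input is transformed by: swap the front and back halves of the string, then shift every letter 1 place forward in the alphabet (wrapping around).
"gwjopqnb" → "pqnbgwjo" → "qrochxkp".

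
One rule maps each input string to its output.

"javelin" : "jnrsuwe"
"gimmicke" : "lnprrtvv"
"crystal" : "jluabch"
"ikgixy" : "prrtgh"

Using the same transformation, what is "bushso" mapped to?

kqxbbd

Each output is the input with this applied: sort the characters into alphabetical order, then shift every letter 9 places forward in the alphabet (wrapping around).
Applying both steps to "bushso": "bhossu", then "kqxbbd".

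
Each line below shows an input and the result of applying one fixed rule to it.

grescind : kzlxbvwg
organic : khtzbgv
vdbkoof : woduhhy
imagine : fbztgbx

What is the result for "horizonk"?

habkhsdg

The rule is to shift every letter 7 places backward in the alphabet (wrapping around), then swap each adjacent pair of characters (1↔2, 3↔4, ...).
Applying both steps to "horizonk": "ahkbshgd", then "habkhsdg".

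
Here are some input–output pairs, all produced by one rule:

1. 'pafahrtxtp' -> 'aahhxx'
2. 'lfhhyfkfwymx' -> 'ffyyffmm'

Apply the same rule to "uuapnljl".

The transformation: keep one character in every 3, starting at position 2 (positions 2nd, 5th, 8th, ...), then double every character.
Starting from "uuapnljl": after the first operation, "unl"; after the second, "uunnll".

uunnll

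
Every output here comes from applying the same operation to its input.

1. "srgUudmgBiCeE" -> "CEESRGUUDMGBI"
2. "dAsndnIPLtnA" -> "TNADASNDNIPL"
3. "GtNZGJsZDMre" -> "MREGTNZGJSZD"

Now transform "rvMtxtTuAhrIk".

RIKRVMTXTTUAH

The pattern: move the last 3 characters to the front (rotate right by 3), then convert every letter to uppercase.
"rvMtxtTuAhrIk" → "rIkrvMtxtTuAh" → "RIKRVMTXTTUAH".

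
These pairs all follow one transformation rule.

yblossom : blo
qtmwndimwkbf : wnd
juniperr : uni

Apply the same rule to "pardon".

par

In each case the input is transformed by: swap the front and back halves of the string, then keep only the last 3 characters.
Applying both steps to "pardon": "donpar", then "par".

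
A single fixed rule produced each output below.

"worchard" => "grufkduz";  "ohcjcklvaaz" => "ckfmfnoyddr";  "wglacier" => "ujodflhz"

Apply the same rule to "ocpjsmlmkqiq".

tfsmvpopntlr

Each output is the input with this applied: shift every letter 3 places forward in the alphabet (wrapping around), then swap the first and last characters.
"ocpjsmlmkqiq" → "tfsmvpopntlr".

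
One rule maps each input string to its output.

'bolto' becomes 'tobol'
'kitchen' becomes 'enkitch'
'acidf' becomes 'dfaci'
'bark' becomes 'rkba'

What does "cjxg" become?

xgcj

The rule is to move the last 2 characters to the front (rotate right by 2).
So "cjxg" becomes "xgcj".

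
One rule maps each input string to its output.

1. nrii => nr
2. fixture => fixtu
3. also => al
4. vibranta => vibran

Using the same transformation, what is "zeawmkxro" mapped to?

Each output is the input with this applied: delete the last 2 characters.
So "zeawmkxro" becomes "zeawmkx".

zeawmkx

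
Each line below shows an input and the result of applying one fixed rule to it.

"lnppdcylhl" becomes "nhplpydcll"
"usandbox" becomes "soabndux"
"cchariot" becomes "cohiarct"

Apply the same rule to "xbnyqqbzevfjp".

Looking at the pairs, the operation is to take characters alternately from the front and the back (1st, last, 2nd, 2nd-last, ...), then move the first 2 characters to the end (rotate left by 2).
Applying both steps to "xbnyqqbzevfjp": "xpbjnfyvqeqzb", then "bjnfyvqeqzbxp".

bjnfyvqeqzbxp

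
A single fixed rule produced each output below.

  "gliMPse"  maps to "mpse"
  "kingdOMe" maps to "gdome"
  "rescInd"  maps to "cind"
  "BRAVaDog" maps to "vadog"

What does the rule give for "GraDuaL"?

dual

The pattern: delete the first 3 characters, then convert every letter to lowercase.
On "GraDuaL": the first step gives "DuaL", and the second then gives "dual".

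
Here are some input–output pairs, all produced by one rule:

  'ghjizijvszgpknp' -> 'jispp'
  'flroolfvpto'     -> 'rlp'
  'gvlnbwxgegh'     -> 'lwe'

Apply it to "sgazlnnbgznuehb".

What's happening: keep one character in every 3, starting at position 3 (positions 3rd, 6th, 9th, ...).
For "sgazlnnbgznuehb" the result is "angub".

angub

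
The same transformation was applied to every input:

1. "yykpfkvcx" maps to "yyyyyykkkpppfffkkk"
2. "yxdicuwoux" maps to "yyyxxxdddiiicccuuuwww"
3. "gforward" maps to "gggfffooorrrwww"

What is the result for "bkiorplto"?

In each case the input is transformed by: delete the last 3 characters, then repeat every character 3 times.
Working it through for "bkiorplto": intermediate "bkiorp", final "bbbkkkiiiooorrrppp".

bbbkkkiiiooorrrppp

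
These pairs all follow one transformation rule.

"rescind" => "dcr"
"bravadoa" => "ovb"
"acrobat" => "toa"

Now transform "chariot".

Rule — keep one character in every 3, starting at position 1 (positions 1st, 4th, 7th, ...), then reverse the string.
Applying both steps to "chariot": "crt", then "trc".
(Check on "rescind": → "rcd" → "dcr" ✓)

trc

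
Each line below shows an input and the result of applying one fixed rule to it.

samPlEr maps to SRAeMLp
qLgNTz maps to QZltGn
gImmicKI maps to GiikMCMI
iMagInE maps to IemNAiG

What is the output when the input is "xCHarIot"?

XTcOhiAR

Each output is the input with this applied: take characters alternately from the front and the back (1st, last, 2nd, 2nd-last, ...), then flip the case of every letter.
Working it through for "xCHarIot": intermediate "xtCoHIar", final "XTcOhiAR".
(Check on "samPlEr": → "sraEmlP" → "SRAeMLp" ✓)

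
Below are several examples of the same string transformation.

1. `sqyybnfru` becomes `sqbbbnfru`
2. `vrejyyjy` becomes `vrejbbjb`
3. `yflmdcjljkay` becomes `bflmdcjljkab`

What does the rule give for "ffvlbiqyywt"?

ffvlbiqbbwt

The transformation: replace every "y" with "b".
So "ffvlbiqyywt" becomes "ffvlbiqbbwt".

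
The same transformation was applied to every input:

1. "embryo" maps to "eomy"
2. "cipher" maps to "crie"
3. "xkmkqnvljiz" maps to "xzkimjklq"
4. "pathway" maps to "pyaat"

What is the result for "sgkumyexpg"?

sggpkxue

The pattern: take characters alternately from the front and the back (1st, last, 2nd, 2nd-last, ...), then delete the last 2 characters.
Starting from "sgkumyexpg": after the first operation, "sggpkxuemy"; after the second, "sggpkxue".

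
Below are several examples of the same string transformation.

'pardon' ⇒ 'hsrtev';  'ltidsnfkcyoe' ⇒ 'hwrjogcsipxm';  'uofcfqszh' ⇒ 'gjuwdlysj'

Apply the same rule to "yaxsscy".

The rule is to move the first 3 characters to the end (rotate left by 3), then shift every letter 4 places forward in the alphabet (wrapping around).
"yaxsscy" → "sscyyax" → "wwgcceb".

wwgcceb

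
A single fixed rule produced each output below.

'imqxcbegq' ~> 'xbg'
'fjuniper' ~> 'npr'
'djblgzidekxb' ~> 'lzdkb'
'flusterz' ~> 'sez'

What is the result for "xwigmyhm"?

Each output is the input with this applied: delete the first 3 characters, then keep every other character starting from the first (positions 1st, 3rd, 5th, ...).
Working it through for "xwigmyhm": intermediate "gmyhm", final "gym".

gym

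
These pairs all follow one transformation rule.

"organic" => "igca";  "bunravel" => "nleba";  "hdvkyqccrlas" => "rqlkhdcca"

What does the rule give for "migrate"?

The pattern: sort the characters into reverse alphabetical order, then delete the first 3 characters.
Applying both steps to "migrate": "trmigea", then "igea".

igea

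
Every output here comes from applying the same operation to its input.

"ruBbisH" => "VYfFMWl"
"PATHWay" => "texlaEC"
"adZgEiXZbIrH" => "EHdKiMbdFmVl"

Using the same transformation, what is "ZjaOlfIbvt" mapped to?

What's happening: flip the case of every letter, then shift every letter 4 places forward in the alphabet (wrapping around).
Applying that to "ZjaOlfIbvt" gives "dNEsPJmFZX".

dNEsPJmFZX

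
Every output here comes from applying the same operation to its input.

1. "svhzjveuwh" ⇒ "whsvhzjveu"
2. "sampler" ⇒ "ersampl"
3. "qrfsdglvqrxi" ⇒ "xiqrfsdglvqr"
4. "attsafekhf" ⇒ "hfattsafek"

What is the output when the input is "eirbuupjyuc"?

uceirbuupjy

What's happening: move the last 2 characters to the front (rotate right by 2).
"eirbuupjyuc" → "uceirbuupjy".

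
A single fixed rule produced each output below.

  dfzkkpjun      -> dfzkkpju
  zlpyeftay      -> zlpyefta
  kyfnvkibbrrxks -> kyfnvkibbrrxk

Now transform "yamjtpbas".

What's happening: delete the last character.
On "yamjtpbas" that produces "yamjtpba".

yamjtpba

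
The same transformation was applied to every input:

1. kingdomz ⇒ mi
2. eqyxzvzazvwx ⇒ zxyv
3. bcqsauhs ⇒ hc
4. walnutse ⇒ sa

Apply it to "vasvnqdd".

da

The pattern: swap the front and back halves of the string, then keep one character in every 3, starting at position 3 (positions 3rd, 6th, 9th, ...).
"vasvnqdd" → "da".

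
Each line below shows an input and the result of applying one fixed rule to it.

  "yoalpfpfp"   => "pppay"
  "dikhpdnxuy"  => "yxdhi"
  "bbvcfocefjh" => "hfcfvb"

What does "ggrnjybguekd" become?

degyng

The transformation: reverse the string, then keep every other character starting from the first (positions 1st, 3rd, 5th, ...).
On "ggrnjybguekd": the first step gives "dkeugbyjnrgg", and the second then gives "degyng".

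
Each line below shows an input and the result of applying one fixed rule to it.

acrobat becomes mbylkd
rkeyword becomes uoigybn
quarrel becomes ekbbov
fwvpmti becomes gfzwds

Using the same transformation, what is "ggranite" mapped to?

Each output is the input with this applied: delete the first character, then shift every letter 10 places forward in the alphabet (wrapping around).
"ggranite" → "qbkxsdo".

qbkxsdo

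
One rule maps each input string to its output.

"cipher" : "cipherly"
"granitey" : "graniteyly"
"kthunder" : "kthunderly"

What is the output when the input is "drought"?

Rule — append "ly".
So "drought" becomes "droughtly".

droughtly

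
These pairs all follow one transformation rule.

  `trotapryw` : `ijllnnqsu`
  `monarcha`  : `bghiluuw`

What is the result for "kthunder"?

The transformation: shift every letter 6 places backward in the alphabet (wrapping around), then sort the characters into alphabetical order.
For "kthunder", step one produces "enbohxyl"; step two turns that into "behlnoxy".

behlnoxy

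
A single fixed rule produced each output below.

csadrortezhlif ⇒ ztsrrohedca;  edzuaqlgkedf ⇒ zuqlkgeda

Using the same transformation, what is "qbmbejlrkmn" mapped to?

Each output is the input with this applied: delete the last 3 characters, then sort the characters into reverse alphabetical order.
Applying that to "qbmbejlrkmn" gives "rqmljebb".
(Check on "edzuaqlgkedf": → "edzuaqlgk" → "zuqlkgeda" ✓)

rqmljebb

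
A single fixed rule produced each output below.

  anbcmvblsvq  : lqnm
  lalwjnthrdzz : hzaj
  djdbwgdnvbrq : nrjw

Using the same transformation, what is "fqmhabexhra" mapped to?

Each output is the input with this applied: keep one character in every 3, starting at position 2 (positions 2nd, 5th, 8th, ...), then swap the front and back halves of the string.
"fqmhabexhra" → "xaqa".

xaqa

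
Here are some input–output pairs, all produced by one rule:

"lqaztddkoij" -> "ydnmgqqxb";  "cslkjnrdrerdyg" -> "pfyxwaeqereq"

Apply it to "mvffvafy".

zissin

The rule is to shift every letter 13 places forward in the alphabet (wrapping around) — i.e. ROT13, then delete the last 2 characters.
Starting from "mvffvafy": after the first operation, "zissinsl"; after the second, "zissin".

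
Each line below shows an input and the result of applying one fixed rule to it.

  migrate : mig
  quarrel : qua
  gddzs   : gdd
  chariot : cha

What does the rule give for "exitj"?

The rule is to keep only the first 3 characters.
Doing the same to "exitj": "exi".

exi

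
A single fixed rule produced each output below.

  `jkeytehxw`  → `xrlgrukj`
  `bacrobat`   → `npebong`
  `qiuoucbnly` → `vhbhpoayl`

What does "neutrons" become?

The rule is to delete the first character, then shift every letter 13 places forward in the alphabet (wrapping around) — i.e. ROT13.
Starting from "neutrons": after the first operation, "eutrons"; after the second, "rhgebaf".

rhgebaf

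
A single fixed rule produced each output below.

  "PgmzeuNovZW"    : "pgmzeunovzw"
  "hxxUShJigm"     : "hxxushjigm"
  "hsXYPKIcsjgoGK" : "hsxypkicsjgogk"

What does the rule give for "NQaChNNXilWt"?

nqachnnxilwt

In each case the input is transformed by: convert every letter to lowercase.
"NQaChNNXilWt" → "nqachnnxilwt".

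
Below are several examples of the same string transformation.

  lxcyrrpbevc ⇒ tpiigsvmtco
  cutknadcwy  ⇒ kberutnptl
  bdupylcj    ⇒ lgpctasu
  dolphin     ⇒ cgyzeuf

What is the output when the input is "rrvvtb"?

Each output is the input with this applied: move the first 2 characters to the end (rotate left by 2), then shift every letter 9 places backward in the alphabet (wrapping around).
"rrvvtb" → "vvtbrr" → "mmksii".

mmksii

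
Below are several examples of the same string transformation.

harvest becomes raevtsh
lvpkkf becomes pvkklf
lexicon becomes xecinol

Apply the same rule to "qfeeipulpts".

The rule is to move the first character to the end, then swap each adjacent pair of characters (1↔2, 3↔4, ...).
For "qfeeipulpts", step one produces "feeipulptsq"; step two turns that into "efieupplstq".

efieupplstq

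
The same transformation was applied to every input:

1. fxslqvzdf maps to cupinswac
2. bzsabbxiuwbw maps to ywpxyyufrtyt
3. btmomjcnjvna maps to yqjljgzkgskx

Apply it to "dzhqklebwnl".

What's happening: shift every letter 3 places backward in the alphabet (wrapping around).
Applying that to "dzhqklebwnl" gives "awenhibytki".

awenhibytki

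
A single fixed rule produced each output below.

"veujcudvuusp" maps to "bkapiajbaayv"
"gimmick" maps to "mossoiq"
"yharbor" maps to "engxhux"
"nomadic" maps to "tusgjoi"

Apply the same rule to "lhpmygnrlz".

rnvsemtxrf

Rule — shift every letter 6 places forward in the alphabet (wrapping around).
So "lhpmygnrlz" becomes "rnvsemtxrf".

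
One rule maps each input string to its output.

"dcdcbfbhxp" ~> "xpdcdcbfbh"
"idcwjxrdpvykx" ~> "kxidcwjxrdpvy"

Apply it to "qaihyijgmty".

What's happening: move the last 2 characters to the front (rotate right by 2).
"qaihyijgmty" → "tyqaihyijgm".

tyqaihyijgm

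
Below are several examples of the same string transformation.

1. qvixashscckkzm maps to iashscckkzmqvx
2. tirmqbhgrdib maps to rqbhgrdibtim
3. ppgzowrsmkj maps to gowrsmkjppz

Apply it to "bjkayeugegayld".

Rule — move the first 3 characters to the end (rotate left by 3), then swap the first and last characters.
Working it through for "bjkayeugegayld": intermediate "ayeugegayldbjk", final "kyeugegayldbja".

kyeugegayldbja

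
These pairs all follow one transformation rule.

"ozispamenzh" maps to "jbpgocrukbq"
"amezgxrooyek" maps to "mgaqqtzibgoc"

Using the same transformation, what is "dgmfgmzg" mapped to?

The transformation: shift every letter 2 places forward in the alphabet (wrapping around), then reverse the string.
On "dgmfgmzg": the first step gives "fiohiobi", and the second then gives "iboihoif".

iboihoif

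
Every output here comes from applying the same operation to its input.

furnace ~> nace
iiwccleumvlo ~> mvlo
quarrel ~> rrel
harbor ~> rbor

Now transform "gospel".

spel

Each output is the input with this applied: keep only the last 4 characters.
On "gospel" that produces "spel".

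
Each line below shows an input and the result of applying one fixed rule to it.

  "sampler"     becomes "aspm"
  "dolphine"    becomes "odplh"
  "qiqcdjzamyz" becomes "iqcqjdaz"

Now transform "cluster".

lcsu

Looking at the pairs, the operation is to delete the last 3 characters, then swap each adjacent pair of characters (1↔2, 3↔4, ...).
Applying both steps to "cluster": "clus", then "lcsu".
(Check on "dolphine": → "dolph" → "odplh" ✓)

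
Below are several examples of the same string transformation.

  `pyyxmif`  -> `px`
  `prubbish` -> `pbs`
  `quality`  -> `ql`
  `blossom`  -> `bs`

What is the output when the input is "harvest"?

hv

The rule is to move the last character to the front, then keep one character in every 3, starting at position 2 (positions 2nd, 5th, 8th, ...).
Doing the same to "harvest": "hv".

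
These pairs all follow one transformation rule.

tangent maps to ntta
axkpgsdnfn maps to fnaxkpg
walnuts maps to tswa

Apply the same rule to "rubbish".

The transformation: move the last 2 characters to the front (rotate right by 2), then delete the last 3 characters.
Working it through for "rubbish": intermediate "shrubbi", final "shru".

shru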